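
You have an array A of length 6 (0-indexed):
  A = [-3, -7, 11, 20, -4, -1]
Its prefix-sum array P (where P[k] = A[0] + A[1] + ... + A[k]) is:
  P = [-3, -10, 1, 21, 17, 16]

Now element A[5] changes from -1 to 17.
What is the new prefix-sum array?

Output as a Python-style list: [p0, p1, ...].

Change: A[5] -1 -> 17, delta = 18
P[k] for k < 5: unchanged (A[5] not included)
P[k] for k >= 5: shift by delta = 18
  P[0] = -3 + 0 = -3
  P[1] = -10 + 0 = -10
  P[2] = 1 + 0 = 1
  P[3] = 21 + 0 = 21
  P[4] = 17 + 0 = 17
  P[5] = 16 + 18 = 34

Answer: [-3, -10, 1, 21, 17, 34]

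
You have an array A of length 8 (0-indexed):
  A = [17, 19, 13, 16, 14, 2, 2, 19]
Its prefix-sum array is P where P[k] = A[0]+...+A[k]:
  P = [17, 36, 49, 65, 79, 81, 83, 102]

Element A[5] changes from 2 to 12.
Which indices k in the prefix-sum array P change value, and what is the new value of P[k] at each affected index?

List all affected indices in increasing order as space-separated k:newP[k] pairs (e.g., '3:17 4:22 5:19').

Answer: 5:91 6:93 7:112

Derivation:
P[k] = A[0] + ... + A[k]
P[k] includes A[5] iff k >= 5
Affected indices: 5, 6, ..., 7; delta = 10
  P[5]: 81 + 10 = 91
  P[6]: 83 + 10 = 93
  P[7]: 102 + 10 = 112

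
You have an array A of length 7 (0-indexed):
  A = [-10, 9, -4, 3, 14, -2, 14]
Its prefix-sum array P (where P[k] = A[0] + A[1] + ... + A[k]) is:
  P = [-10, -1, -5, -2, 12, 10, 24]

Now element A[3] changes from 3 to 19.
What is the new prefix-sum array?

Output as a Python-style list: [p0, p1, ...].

Answer: [-10, -1, -5, 14, 28, 26, 40]

Derivation:
Change: A[3] 3 -> 19, delta = 16
P[k] for k < 3: unchanged (A[3] not included)
P[k] for k >= 3: shift by delta = 16
  P[0] = -10 + 0 = -10
  P[1] = -1 + 0 = -1
  P[2] = -5 + 0 = -5
  P[3] = -2 + 16 = 14
  P[4] = 12 + 16 = 28
  P[5] = 10 + 16 = 26
  P[6] = 24 + 16 = 40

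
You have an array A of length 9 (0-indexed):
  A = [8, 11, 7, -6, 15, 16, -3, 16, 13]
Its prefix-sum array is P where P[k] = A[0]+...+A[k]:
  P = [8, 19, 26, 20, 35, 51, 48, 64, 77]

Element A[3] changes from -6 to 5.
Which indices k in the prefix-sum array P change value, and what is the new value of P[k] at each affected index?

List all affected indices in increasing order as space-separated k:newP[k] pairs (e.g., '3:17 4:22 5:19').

Answer: 3:31 4:46 5:62 6:59 7:75 8:88

Derivation:
P[k] = A[0] + ... + A[k]
P[k] includes A[3] iff k >= 3
Affected indices: 3, 4, ..., 8; delta = 11
  P[3]: 20 + 11 = 31
  P[4]: 35 + 11 = 46
  P[5]: 51 + 11 = 62
  P[6]: 48 + 11 = 59
  P[7]: 64 + 11 = 75
  P[8]: 77 + 11 = 88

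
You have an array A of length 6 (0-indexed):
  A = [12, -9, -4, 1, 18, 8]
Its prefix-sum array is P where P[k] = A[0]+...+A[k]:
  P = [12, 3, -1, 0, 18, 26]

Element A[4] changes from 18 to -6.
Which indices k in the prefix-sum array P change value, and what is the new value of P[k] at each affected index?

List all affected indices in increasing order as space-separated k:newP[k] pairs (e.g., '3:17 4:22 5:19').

Answer: 4:-6 5:2

Derivation:
P[k] = A[0] + ... + A[k]
P[k] includes A[4] iff k >= 4
Affected indices: 4, 5, ..., 5; delta = -24
  P[4]: 18 + -24 = -6
  P[5]: 26 + -24 = 2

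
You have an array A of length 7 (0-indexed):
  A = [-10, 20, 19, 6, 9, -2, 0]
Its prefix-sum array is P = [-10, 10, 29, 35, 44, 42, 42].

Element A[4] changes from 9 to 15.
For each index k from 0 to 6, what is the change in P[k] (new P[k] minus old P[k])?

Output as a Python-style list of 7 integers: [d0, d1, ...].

Answer: [0, 0, 0, 0, 6, 6, 6]

Derivation:
Element change: A[4] 9 -> 15, delta = 6
For k < 4: P[k] unchanged, delta_P[k] = 0
For k >= 4: P[k] shifts by exactly 6
Delta array: [0, 0, 0, 0, 6, 6, 6]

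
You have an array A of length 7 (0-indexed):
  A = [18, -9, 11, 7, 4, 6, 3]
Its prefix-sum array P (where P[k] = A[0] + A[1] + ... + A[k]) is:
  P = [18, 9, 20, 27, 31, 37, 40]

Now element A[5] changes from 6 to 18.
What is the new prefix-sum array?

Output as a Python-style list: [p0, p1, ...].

Answer: [18, 9, 20, 27, 31, 49, 52]

Derivation:
Change: A[5] 6 -> 18, delta = 12
P[k] for k < 5: unchanged (A[5] not included)
P[k] for k >= 5: shift by delta = 12
  P[0] = 18 + 0 = 18
  P[1] = 9 + 0 = 9
  P[2] = 20 + 0 = 20
  P[3] = 27 + 0 = 27
  P[4] = 31 + 0 = 31
  P[5] = 37 + 12 = 49
  P[6] = 40 + 12 = 52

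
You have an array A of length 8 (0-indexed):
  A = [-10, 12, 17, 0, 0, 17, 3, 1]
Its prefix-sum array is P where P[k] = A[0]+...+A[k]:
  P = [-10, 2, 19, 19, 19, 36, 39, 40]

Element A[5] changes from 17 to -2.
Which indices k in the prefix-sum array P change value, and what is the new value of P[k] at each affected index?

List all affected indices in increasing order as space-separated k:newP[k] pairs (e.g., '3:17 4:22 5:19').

P[k] = A[0] + ... + A[k]
P[k] includes A[5] iff k >= 5
Affected indices: 5, 6, ..., 7; delta = -19
  P[5]: 36 + -19 = 17
  P[6]: 39 + -19 = 20
  P[7]: 40 + -19 = 21

Answer: 5:17 6:20 7:21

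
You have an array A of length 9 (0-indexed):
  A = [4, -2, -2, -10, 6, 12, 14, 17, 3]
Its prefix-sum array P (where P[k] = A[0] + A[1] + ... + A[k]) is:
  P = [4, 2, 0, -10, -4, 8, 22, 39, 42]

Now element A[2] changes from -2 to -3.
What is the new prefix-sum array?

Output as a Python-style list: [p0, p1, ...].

Change: A[2] -2 -> -3, delta = -1
P[k] for k < 2: unchanged (A[2] not included)
P[k] for k >= 2: shift by delta = -1
  P[0] = 4 + 0 = 4
  P[1] = 2 + 0 = 2
  P[2] = 0 + -1 = -1
  P[3] = -10 + -1 = -11
  P[4] = -4 + -1 = -5
  P[5] = 8 + -1 = 7
  P[6] = 22 + -1 = 21
  P[7] = 39 + -1 = 38
  P[8] = 42 + -1 = 41

Answer: [4, 2, -1, -11, -5, 7, 21, 38, 41]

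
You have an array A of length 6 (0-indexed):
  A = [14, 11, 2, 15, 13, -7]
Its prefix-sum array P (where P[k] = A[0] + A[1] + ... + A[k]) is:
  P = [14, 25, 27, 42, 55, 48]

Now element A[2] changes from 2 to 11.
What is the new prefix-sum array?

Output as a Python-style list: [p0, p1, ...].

Answer: [14, 25, 36, 51, 64, 57]

Derivation:
Change: A[2] 2 -> 11, delta = 9
P[k] for k < 2: unchanged (A[2] not included)
P[k] for k >= 2: shift by delta = 9
  P[0] = 14 + 0 = 14
  P[1] = 25 + 0 = 25
  P[2] = 27 + 9 = 36
  P[3] = 42 + 9 = 51
  P[4] = 55 + 9 = 64
  P[5] = 48 + 9 = 57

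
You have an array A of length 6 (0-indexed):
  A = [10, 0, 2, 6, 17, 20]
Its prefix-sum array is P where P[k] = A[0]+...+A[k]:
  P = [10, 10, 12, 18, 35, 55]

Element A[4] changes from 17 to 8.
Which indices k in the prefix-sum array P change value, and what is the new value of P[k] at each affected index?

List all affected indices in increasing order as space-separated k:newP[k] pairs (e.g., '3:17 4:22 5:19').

P[k] = A[0] + ... + A[k]
P[k] includes A[4] iff k >= 4
Affected indices: 4, 5, ..., 5; delta = -9
  P[4]: 35 + -9 = 26
  P[5]: 55 + -9 = 46

Answer: 4:26 5:46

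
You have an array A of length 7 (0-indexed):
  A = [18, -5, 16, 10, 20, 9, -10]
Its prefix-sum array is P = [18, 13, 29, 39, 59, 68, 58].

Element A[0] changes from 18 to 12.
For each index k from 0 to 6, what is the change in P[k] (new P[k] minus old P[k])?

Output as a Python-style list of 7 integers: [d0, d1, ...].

Element change: A[0] 18 -> 12, delta = -6
For k < 0: P[k] unchanged, delta_P[k] = 0
For k >= 0: P[k] shifts by exactly -6
Delta array: [-6, -6, -6, -6, -6, -6, -6]

Answer: [-6, -6, -6, -6, -6, -6, -6]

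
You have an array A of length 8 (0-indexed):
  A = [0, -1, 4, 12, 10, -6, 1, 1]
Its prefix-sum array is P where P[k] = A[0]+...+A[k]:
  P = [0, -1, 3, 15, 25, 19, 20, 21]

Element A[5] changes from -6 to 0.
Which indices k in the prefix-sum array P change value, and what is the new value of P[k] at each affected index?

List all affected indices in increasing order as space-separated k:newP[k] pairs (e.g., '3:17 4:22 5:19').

Answer: 5:25 6:26 7:27

Derivation:
P[k] = A[0] + ... + A[k]
P[k] includes A[5] iff k >= 5
Affected indices: 5, 6, ..., 7; delta = 6
  P[5]: 19 + 6 = 25
  P[6]: 20 + 6 = 26
  P[7]: 21 + 6 = 27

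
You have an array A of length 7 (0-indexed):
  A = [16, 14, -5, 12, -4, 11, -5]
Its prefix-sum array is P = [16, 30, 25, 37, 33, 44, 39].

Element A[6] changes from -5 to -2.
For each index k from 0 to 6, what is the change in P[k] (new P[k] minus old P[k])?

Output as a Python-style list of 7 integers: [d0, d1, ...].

Element change: A[6] -5 -> -2, delta = 3
For k < 6: P[k] unchanged, delta_P[k] = 0
For k >= 6: P[k] shifts by exactly 3
Delta array: [0, 0, 0, 0, 0, 0, 3]

Answer: [0, 0, 0, 0, 0, 0, 3]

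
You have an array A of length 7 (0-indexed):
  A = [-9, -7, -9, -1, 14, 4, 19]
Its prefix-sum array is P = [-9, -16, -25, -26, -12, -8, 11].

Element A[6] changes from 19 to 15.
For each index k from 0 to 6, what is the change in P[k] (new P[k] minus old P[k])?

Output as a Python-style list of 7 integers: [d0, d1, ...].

Answer: [0, 0, 0, 0, 0, 0, -4]

Derivation:
Element change: A[6] 19 -> 15, delta = -4
For k < 6: P[k] unchanged, delta_P[k] = 0
For k >= 6: P[k] shifts by exactly -4
Delta array: [0, 0, 0, 0, 0, 0, -4]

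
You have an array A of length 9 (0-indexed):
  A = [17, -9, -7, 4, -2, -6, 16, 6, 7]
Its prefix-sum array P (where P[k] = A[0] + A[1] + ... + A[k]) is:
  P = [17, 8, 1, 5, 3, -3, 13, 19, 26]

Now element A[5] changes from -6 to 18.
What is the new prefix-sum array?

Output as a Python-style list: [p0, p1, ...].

Answer: [17, 8, 1, 5, 3, 21, 37, 43, 50]

Derivation:
Change: A[5] -6 -> 18, delta = 24
P[k] for k < 5: unchanged (A[5] not included)
P[k] for k >= 5: shift by delta = 24
  P[0] = 17 + 0 = 17
  P[1] = 8 + 0 = 8
  P[2] = 1 + 0 = 1
  P[3] = 5 + 0 = 5
  P[4] = 3 + 0 = 3
  P[5] = -3 + 24 = 21
  P[6] = 13 + 24 = 37
  P[7] = 19 + 24 = 43
  P[8] = 26 + 24 = 50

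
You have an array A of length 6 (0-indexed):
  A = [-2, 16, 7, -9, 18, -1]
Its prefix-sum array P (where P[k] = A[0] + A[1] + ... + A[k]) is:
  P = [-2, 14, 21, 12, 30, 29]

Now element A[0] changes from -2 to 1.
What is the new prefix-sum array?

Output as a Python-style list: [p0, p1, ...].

Answer: [1, 17, 24, 15, 33, 32]

Derivation:
Change: A[0] -2 -> 1, delta = 3
P[k] for k < 0: unchanged (A[0] not included)
P[k] for k >= 0: shift by delta = 3
  P[0] = -2 + 3 = 1
  P[1] = 14 + 3 = 17
  P[2] = 21 + 3 = 24
  P[3] = 12 + 3 = 15
  P[4] = 30 + 3 = 33
  P[5] = 29 + 3 = 32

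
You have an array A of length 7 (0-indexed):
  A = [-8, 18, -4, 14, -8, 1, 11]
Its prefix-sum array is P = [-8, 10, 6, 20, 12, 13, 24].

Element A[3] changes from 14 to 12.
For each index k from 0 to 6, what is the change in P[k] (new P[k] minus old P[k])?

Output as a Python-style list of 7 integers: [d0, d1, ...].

Answer: [0, 0, 0, -2, -2, -2, -2]

Derivation:
Element change: A[3] 14 -> 12, delta = -2
For k < 3: P[k] unchanged, delta_P[k] = 0
For k >= 3: P[k] shifts by exactly -2
Delta array: [0, 0, 0, -2, -2, -2, -2]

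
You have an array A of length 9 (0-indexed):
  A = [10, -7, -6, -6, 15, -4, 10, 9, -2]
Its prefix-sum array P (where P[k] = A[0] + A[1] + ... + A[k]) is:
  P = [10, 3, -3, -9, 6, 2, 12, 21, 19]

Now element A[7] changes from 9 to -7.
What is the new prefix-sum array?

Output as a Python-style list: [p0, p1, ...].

Change: A[7] 9 -> -7, delta = -16
P[k] for k < 7: unchanged (A[7] not included)
P[k] for k >= 7: shift by delta = -16
  P[0] = 10 + 0 = 10
  P[1] = 3 + 0 = 3
  P[2] = -3 + 0 = -3
  P[3] = -9 + 0 = -9
  P[4] = 6 + 0 = 6
  P[5] = 2 + 0 = 2
  P[6] = 12 + 0 = 12
  P[7] = 21 + -16 = 5
  P[8] = 19 + -16 = 3

Answer: [10, 3, -3, -9, 6, 2, 12, 5, 3]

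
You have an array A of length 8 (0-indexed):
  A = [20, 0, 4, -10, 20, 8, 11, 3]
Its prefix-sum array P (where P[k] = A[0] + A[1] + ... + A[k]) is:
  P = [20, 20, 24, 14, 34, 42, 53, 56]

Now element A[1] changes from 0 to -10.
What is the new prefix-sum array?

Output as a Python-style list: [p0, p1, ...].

Answer: [20, 10, 14, 4, 24, 32, 43, 46]

Derivation:
Change: A[1] 0 -> -10, delta = -10
P[k] for k < 1: unchanged (A[1] not included)
P[k] for k >= 1: shift by delta = -10
  P[0] = 20 + 0 = 20
  P[1] = 20 + -10 = 10
  P[2] = 24 + -10 = 14
  P[3] = 14 + -10 = 4
  P[4] = 34 + -10 = 24
  P[5] = 42 + -10 = 32
  P[6] = 53 + -10 = 43
  P[7] = 56 + -10 = 46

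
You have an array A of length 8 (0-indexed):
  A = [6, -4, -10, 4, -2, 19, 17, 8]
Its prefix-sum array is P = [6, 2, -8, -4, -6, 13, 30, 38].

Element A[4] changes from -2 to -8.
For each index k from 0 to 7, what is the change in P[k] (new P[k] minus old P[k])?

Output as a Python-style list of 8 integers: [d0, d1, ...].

Element change: A[4] -2 -> -8, delta = -6
For k < 4: P[k] unchanged, delta_P[k] = 0
For k >= 4: P[k] shifts by exactly -6
Delta array: [0, 0, 0, 0, -6, -6, -6, -6]

Answer: [0, 0, 0, 0, -6, -6, -6, -6]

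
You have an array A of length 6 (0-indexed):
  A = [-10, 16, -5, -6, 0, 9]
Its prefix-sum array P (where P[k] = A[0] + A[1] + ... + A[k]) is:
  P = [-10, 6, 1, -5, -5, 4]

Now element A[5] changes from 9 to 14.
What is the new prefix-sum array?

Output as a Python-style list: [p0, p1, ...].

Answer: [-10, 6, 1, -5, -5, 9]

Derivation:
Change: A[5] 9 -> 14, delta = 5
P[k] for k < 5: unchanged (A[5] not included)
P[k] for k >= 5: shift by delta = 5
  P[0] = -10 + 0 = -10
  P[1] = 6 + 0 = 6
  P[2] = 1 + 0 = 1
  P[3] = -5 + 0 = -5
  P[4] = -5 + 0 = -5
  P[5] = 4 + 5 = 9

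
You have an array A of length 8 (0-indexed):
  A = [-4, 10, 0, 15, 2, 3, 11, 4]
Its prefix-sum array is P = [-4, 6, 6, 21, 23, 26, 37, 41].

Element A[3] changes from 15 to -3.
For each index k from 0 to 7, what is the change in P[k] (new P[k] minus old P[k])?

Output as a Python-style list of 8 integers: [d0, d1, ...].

Element change: A[3] 15 -> -3, delta = -18
For k < 3: P[k] unchanged, delta_P[k] = 0
For k >= 3: P[k] shifts by exactly -18
Delta array: [0, 0, 0, -18, -18, -18, -18, -18]

Answer: [0, 0, 0, -18, -18, -18, -18, -18]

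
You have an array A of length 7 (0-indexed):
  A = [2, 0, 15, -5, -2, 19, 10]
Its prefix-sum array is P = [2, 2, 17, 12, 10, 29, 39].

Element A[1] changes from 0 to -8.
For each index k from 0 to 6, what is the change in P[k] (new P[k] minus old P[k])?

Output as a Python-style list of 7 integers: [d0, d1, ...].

Answer: [0, -8, -8, -8, -8, -8, -8]

Derivation:
Element change: A[1] 0 -> -8, delta = -8
For k < 1: P[k] unchanged, delta_P[k] = 0
For k >= 1: P[k] shifts by exactly -8
Delta array: [0, -8, -8, -8, -8, -8, -8]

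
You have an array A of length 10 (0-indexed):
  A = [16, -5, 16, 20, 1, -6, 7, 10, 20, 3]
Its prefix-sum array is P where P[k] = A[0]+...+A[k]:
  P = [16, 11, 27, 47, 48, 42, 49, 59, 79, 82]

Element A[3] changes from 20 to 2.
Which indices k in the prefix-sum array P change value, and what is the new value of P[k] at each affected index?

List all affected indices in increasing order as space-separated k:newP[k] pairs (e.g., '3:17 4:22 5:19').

Answer: 3:29 4:30 5:24 6:31 7:41 8:61 9:64

Derivation:
P[k] = A[0] + ... + A[k]
P[k] includes A[3] iff k >= 3
Affected indices: 3, 4, ..., 9; delta = -18
  P[3]: 47 + -18 = 29
  P[4]: 48 + -18 = 30
  P[5]: 42 + -18 = 24
  P[6]: 49 + -18 = 31
  P[7]: 59 + -18 = 41
  P[8]: 79 + -18 = 61
  P[9]: 82 + -18 = 64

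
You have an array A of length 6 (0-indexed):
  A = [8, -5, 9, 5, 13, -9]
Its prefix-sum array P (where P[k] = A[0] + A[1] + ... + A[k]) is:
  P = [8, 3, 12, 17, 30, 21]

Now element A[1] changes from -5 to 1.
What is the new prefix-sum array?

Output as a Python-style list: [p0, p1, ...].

Answer: [8, 9, 18, 23, 36, 27]

Derivation:
Change: A[1] -5 -> 1, delta = 6
P[k] for k < 1: unchanged (A[1] not included)
P[k] for k >= 1: shift by delta = 6
  P[0] = 8 + 0 = 8
  P[1] = 3 + 6 = 9
  P[2] = 12 + 6 = 18
  P[3] = 17 + 6 = 23
  P[4] = 30 + 6 = 36
  P[5] = 21 + 6 = 27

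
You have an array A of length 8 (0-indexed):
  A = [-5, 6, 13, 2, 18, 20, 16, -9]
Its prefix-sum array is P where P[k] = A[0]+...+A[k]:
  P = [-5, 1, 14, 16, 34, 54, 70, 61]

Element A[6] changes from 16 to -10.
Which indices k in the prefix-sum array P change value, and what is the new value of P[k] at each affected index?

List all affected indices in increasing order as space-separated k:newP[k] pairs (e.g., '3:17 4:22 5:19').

Answer: 6:44 7:35

Derivation:
P[k] = A[0] + ... + A[k]
P[k] includes A[6] iff k >= 6
Affected indices: 6, 7, ..., 7; delta = -26
  P[6]: 70 + -26 = 44
  P[7]: 61 + -26 = 35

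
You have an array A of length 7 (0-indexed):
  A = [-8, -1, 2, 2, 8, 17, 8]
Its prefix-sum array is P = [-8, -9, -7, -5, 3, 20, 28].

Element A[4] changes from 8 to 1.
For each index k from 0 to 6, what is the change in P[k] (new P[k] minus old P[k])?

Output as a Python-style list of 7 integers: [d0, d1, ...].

Answer: [0, 0, 0, 0, -7, -7, -7]

Derivation:
Element change: A[4] 8 -> 1, delta = -7
For k < 4: P[k] unchanged, delta_P[k] = 0
For k >= 4: P[k] shifts by exactly -7
Delta array: [0, 0, 0, 0, -7, -7, -7]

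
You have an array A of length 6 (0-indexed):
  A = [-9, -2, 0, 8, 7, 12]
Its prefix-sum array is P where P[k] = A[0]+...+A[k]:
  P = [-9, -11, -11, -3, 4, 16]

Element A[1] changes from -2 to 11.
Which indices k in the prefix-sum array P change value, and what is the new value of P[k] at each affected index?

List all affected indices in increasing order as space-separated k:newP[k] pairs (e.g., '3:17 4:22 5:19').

P[k] = A[0] + ... + A[k]
P[k] includes A[1] iff k >= 1
Affected indices: 1, 2, ..., 5; delta = 13
  P[1]: -11 + 13 = 2
  P[2]: -11 + 13 = 2
  P[3]: -3 + 13 = 10
  P[4]: 4 + 13 = 17
  P[5]: 16 + 13 = 29

Answer: 1:2 2:2 3:10 4:17 5:29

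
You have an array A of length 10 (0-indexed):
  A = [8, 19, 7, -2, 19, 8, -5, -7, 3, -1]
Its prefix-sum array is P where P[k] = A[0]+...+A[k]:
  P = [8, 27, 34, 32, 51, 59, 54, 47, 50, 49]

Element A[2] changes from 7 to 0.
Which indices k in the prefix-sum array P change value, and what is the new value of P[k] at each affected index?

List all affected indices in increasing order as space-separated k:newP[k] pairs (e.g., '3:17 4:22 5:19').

Answer: 2:27 3:25 4:44 5:52 6:47 7:40 8:43 9:42

Derivation:
P[k] = A[0] + ... + A[k]
P[k] includes A[2] iff k >= 2
Affected indices: 2, 3, ..., 9; delta = -7
  P[2]: 34 + -7 = 27
  P[3]: 32 + -7 = 25
  P[4]: 51 + -7 = 44
  P[5]: 59 + -7 = 52
  P[6]: 54 + -7 = 47
  P[7]: 47 + -7 = 40
  P[8]: 50 + -7 = 43
  P[9]: 49 + -7 = 42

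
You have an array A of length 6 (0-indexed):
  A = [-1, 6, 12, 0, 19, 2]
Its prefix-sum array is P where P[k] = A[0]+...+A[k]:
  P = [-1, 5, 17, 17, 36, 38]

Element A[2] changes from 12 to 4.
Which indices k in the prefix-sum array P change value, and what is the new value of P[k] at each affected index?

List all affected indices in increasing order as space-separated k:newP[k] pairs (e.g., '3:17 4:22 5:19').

P[k] = A[0] + ... + A[k]
P[k] includes A[2] iff k >= 2
Affected indices: 2, 3, ..., 5; delta = -8
  P[2]: 17 + -8 = 9
  P[3]: 17 + -8 = 9
  P[4]: 36 + -8 = 28
  P[5]: 38 + -8 = 30

Answer: 2:9 3:9 4:28 5:30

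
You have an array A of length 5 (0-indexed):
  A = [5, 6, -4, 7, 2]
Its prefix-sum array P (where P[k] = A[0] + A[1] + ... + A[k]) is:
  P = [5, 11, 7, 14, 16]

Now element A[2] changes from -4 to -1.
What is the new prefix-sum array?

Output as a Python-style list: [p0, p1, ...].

Answer: [5, 11, 10, 17, 19]

Derivation:
Change: A[2] -4 -> -1, delta = 3
P[k] for k < 2: unchanged (A[2] not included)
P[k] for k >= 2: shift by delta = 3
  P[0] = 5 + 0 = 5
  P[1] = 11 + 0 = 11
  P[2] = 7 + 3 = 10
  P[3] = 14 + 3 = 17
  P[4] = 16 + 3 = 19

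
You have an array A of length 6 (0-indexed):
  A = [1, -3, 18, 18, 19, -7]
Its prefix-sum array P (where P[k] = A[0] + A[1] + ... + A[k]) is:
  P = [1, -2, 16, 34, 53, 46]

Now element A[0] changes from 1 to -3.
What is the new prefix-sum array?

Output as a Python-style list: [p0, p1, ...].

Change: A[0] 1 -> -3, delta = -4
P[k] for k < 0: unchanged (A[0] not included)
P[k] for k >= 0: shift by delta = -4
  P[0] = 1 + -4 = -3
  P[1] = -2 + -4 = -6
  P[2] = 16 + -4 = 12
  P[3] = 34 + -4 = 30
  P[4] = 53 + -4 = 49
  P[5] = 46 + -4 = 42

Answer: [-3, -6, 12, 30, 49, 42]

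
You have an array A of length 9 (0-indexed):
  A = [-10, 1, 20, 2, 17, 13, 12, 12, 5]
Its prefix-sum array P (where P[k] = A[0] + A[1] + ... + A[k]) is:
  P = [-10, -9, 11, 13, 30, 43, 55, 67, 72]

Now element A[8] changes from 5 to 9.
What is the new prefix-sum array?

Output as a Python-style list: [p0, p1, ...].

Answer: [-10, -9, 11, 13, 30, 43, 55, 67, 76]

Derivation:
Change: A[8] 5 -> 9, delta = 4
P[k] for k < 8: unchanged (A[8] not included)
P[k] for k >= 8: shift by delta = 4
  P[0] = -10 + 0 = -10
  P[1] = -9 + 0 = -9
  P[2] = 11 + 0 = 11
  P[3] = 13 + 0 = 13
  P[4] = 30 + 0 = 30
  P[5] = 43 + 0 = 43
  P[6] = 55 + 0 = 55
  P[7] = 67 + 0 = 67
  P[8] = 72 + 4 = 76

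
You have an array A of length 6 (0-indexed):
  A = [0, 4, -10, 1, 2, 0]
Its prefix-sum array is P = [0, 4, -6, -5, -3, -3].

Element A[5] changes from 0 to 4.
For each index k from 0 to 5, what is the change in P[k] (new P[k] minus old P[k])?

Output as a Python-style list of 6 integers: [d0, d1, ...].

Answer: [0, 0, 0, 0, 0, 4]

Derivation:
Element change: A[5] 0 -> 4, delta = 4
For k < 5: P[k] unchanged, delta_P[k] = 0
For k >= 5: P[k] shifts by exactly 4
Delta array: [0, 0, 0, 0, 0, 4]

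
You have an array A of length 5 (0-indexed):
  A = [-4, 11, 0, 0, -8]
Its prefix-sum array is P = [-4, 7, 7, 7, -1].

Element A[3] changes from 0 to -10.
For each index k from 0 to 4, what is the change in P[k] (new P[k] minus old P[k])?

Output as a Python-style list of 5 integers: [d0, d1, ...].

Answer: [0, 0, 0, -10, -10]

Derivation:
Element change: A[3] 0 -> -10, delta = -10
For k < 3: P[k] unchanged, delta_P[k] = 0
For k >= 3: P[k] shifts by exactly -10
Delta array: [0, 0, 0, -10, -10]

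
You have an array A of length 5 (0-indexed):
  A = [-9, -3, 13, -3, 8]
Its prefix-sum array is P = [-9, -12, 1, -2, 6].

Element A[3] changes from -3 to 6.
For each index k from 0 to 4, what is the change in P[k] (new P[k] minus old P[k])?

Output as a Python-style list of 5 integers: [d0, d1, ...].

Element change: A[3] -3 -> 6, delta = 9
For k < 3: P[k] unchanged, delta_P[k] = 0
For k >= 3: P[k] shifts by exactly 9
Delta array: [0, 0, 0, 9, 9]

Answer: [0, 0, 0, 9, 9]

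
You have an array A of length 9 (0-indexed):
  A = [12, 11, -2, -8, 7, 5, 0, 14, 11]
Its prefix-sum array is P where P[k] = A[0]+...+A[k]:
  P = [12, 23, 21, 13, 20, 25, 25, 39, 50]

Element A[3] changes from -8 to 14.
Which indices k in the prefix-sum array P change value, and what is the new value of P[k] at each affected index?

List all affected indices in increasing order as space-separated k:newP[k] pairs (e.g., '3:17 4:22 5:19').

Answer: 3:35 4:42 5:47 6:47 7:61 8:72

Derivation:
P[k] = A[0] + ... + A[k]
P[k] includes A[3] iff k >= 3
Affected indices: 3, 4, ..., 8; delta = 22
  P[3]: 13 + 22 = 35
  P[4]: 20 + 22 = 42
  P[5]: 25 + 22 = 47
  P[6]: 25 + 22 = 47
  P[7]: 39 + 22 = 61
  P[8]: 50 + 22 = 72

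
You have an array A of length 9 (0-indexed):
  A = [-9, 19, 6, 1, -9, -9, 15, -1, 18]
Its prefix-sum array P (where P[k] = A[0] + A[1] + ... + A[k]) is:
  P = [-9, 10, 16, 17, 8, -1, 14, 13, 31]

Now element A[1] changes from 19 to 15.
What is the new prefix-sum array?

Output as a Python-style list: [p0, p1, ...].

Answer: [-9, 6, 12, 13, 4, -5, 10, 9, 27]

Derivation:
Change: A[1] 19 -> 15, delta = -4
P[k] for k < 1: unchanged (A[1] not included)
P[k] for k >= 1: shift by delta = -4
  P[0] = -9 + 0 = -9
  P[1] = 10 + -4 = 6
  P[2] = 16 + -4 = 12
  P[3] = 17 + -4 = 13
  P[4] = 8 + -4 = 4
  P[5] = -1 + -4 = -5
  P[6] = 14 + -4 = 10
  P[7] = 13 + -4 = 9
  P[8] = 31 + -4 = 27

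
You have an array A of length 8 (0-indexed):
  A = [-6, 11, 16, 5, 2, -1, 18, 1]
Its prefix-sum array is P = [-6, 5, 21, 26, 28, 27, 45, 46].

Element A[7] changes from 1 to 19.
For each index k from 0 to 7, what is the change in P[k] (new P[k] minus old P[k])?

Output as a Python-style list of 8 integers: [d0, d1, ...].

Element change: A[7] 1 -> 19, delta = 18
For k < 7: P[k] unchanged, delta_P[k] = 0
For k >= 7: P[k] shifts by exactly 18
Delta array: [0, 0, 0, 0, 0, 0, 0, 18]

Answer: [0, 0, 0, 0, 0, 0, 0, 18]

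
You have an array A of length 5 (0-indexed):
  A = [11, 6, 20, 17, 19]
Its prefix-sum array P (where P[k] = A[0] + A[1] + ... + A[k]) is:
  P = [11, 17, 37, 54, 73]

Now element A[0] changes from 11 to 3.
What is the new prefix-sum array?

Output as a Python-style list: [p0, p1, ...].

Change: A[0] 11 -> 3, delta = -8
P[k] for k < 0: unchanged (A[0] not included)
P[k] for k >= 0: shift by delta = -8
  P[0] = 11 + -8 = 3
  P[1] = 17 + -8 = 9
  P[2] = 37 + -8 = 29
  P[3] = 54 + -8 = 46
  P[4] = 73 + -8 = 65

Answer: [3, 9, 29, 46, 65]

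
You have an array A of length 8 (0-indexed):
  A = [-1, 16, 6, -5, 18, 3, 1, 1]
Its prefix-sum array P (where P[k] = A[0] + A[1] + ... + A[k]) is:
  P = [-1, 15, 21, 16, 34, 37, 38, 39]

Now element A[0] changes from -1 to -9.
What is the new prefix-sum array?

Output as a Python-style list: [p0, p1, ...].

Change: A[0] -1 -> -9, delta = -8
P[k] for k < 0: unchanged (A[0] not included)
P[k] for k >= 0: shift by delta = -8
  P[0] = -1 + -8 = -9
  P[1] = 15 + -8 = 7
  P[2] = 21 + -8 = 13
  P[3] = 16 + -8 = 8
  P[4] = 34 + -8 = 26
  P[5] = 37 + -8 = 29
  P[6] = 38 + -8 = 30
  P[7] = 39 + -8 = 31

Answer: [-9, 7, 13, 8, 26, 29, 30, 31]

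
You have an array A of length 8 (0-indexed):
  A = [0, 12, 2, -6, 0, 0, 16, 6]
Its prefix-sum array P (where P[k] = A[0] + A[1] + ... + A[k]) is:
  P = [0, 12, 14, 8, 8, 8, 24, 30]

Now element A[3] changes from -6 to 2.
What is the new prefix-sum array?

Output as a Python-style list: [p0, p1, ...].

Change: A[3] -6 -> 2, delta = 8
P[k] for k < 3: unchanged (A[3] not included)
P[k] for k >= 3: shift by delta = 8
  P[0] = 0 + 0 = 0
  P[1] = 12 + 0 = 12
  P[2] = 14 + 0 = 14
  P[3] = 8 + 8 = 16
  P[4] = 8 + 8 = 16
  P[5] = 8 + 8 = 16
  P[6] = 24 + 8 = 32
  P[7] = 30 + 8 = 38

Answer: [0, 12, 14, 16, 16, 16, 32, 38]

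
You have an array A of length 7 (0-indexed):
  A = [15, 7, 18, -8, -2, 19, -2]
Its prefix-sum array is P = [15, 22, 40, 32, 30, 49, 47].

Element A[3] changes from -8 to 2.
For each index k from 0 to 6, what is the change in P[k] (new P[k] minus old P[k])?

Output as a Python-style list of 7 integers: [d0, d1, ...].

Answer: [0, 0, 0, 10, 10, 10, 10]

Derivation:
Element change: A[3] -8 -> 2, delta = 10
For k < 3: P[k] unchanged, delta_P[k] = 0
For k >= 3: P[k] shifts by exactly 10
Delta array: [0, 0, 0, 10, 10, 10, 10]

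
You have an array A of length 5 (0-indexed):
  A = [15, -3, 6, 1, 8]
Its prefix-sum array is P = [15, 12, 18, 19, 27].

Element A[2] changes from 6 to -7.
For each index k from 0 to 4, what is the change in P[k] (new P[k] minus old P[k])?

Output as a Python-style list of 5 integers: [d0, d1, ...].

Answer: [0, 0, -13, -13, -13]

Derivation:
Element change: A[2] 6 -> -7, delta = -13
For k < 2: P[k] unchanged, delta_P[k] = 0
For k >= 2: P[k] shifts by exactly -13
Delta array: [0, 0, -13, -13, -13]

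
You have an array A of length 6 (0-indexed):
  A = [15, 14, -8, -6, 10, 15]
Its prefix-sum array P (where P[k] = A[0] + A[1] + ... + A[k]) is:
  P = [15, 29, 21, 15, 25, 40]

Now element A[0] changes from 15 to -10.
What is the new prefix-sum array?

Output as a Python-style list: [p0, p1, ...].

Answer: [-10, 4, -4, -10, 0, 15]

Derivation:
Change: A[0] 15 -> -10, delta = -25
P[k] for k < 0: unchanged (A[0] not included)
P[k] for k >= 0: shift by delta = -25
  P[0] = 15 + -25 = -10
  P[1] = 29 + -25 = 4
  P[2] = 21 + -25 = -4
  P[3] = 15 + -25 = -10
  P[4] = 25 + -25 = 0
  P[5] = 40 + -25 = 15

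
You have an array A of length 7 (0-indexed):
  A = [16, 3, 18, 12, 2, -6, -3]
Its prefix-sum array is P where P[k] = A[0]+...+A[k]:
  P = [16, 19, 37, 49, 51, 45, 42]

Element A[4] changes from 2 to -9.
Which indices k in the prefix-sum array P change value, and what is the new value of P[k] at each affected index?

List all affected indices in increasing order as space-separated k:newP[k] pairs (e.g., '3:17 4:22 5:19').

P[k] = A[0] + ... + A[k]
P[k] includes A[4] iff k >= 4
Affected indices: 4, 5, ..., 6; delta = -11
  P[4]: 51 + -11 = 40
  P[5]: 45 + -11 = 34
  P[6]: 42 + -11 = 31

Answer: 4:40 5:34 6:31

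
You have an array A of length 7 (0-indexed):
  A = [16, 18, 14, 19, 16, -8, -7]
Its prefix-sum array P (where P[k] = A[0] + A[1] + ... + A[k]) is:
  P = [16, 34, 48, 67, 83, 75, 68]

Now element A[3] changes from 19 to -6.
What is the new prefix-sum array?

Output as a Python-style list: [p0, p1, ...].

Answer: [16, 34, 48, 42, 58, 50, 43]

Derivation:
Change: A[3] 19 -> -6, delta = -25
P[k] for k < 3: unchanged (A[3] not included)
P[k] for k >= 3: shift by delta = -25
  P[0] = 16 + 0 = 16
  P[1] = 34 + 0 = 34
  P[2] = 48 + 0 = 48
  P[3] = 67 + -25 = 42
  P[4] = 83 + -25 = 58
  P[5] = 75 + -25 = 50
  P[6] = 68 + -25 = 43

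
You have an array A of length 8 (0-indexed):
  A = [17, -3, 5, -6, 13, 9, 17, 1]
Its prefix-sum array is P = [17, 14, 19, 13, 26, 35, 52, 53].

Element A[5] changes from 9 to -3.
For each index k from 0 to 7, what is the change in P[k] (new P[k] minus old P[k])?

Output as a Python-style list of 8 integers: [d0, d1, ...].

Answer: [0, 0, 0, 0, 0, -12, -12, -12]

Derivation:
Element change: A[5] 9 -> -3, delta = -12
For k < 5: P[k] unchanged, delta_P[k] = 0
For k >= 5: P[k] shifts by exactly -12
Delta array: [0, 0, 0, 0, 0, -12, -12, -12]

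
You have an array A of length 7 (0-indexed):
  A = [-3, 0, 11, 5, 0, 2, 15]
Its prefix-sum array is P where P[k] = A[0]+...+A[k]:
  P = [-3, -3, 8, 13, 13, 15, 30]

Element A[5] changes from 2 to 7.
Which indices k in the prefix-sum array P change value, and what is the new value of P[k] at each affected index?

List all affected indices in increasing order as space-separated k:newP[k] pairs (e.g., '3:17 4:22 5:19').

P[k] = A[0] + ... + A[k]
P[k] includes A[5] iff k >= 5
Affected indices: 5, 6, ..., 6; delta = 5
  P[5]: 15 + 5 = 20
  P[6]: 30 + 5 = 35

Answer: 5:20 6:35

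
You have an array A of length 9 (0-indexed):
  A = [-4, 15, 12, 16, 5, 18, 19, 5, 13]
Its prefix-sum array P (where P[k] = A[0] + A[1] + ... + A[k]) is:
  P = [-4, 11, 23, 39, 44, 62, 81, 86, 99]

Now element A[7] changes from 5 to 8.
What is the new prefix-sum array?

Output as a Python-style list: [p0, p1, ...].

Answer: [-4, 11, 23, 39, 44, 62, 81, 89, 102]

Derivation:
Change: A[7] 5 -> 8, delta = 3
P[k] for k < 7: unchanged (A[7] not included)
P[k] for k >= 7: shift by delta = 3
  P[0] = -4 + 0 = -4
  P[1] = 11 + 0 = 11
  P[2] = 23 + 0 = 23
  P[3] = 39 + 0 = 39
  P[4] = 44 + 0 = 44
  P[5] = 62 + 0 = 62
  P[6] = 81 + 0 = 81
  P[7] = 86 + 3 = 89
  P[8] = 99 + 3 = 102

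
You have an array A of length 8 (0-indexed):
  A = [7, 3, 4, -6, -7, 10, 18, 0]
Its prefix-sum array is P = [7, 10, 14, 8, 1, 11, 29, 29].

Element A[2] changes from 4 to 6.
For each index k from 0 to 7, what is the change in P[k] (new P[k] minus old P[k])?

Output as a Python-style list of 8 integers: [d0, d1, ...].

Element change: A[2] 4 -> 6, delta = 2
For k < 2: P[k] unchanged, delta_P[k] = 0
For k >= 2: P[k] shifts by exactly 2
Delta array: [0, 0, 2, 2, 2, 2, 2, 2]

Answer: [0, 0, 2, 2, 2, 2, 2, 2]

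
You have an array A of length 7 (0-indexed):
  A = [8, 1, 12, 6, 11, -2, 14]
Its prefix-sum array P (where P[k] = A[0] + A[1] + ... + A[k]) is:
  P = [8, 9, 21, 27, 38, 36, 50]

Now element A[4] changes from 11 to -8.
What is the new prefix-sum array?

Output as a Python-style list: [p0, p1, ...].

Change: A[4] 11 -> -8, delta = -19
P[k] for k < 4: unchanged (A[4] not included)
P[k] for k >= 4: shift by delta = -19
  P[0] = 8 + 0 = 8
  P[1] = 9 + 0 = 9
  P[2] = 21 + 0 = 21
  P[3] = 27 + 0 = 27
  P[4] = 38 + -19 = 19
  P[5] = 36 + -19 = 17
  P[6] = 50 + -19 = 31

Answer: [8, 9, 21, 27, 19, 17, 31]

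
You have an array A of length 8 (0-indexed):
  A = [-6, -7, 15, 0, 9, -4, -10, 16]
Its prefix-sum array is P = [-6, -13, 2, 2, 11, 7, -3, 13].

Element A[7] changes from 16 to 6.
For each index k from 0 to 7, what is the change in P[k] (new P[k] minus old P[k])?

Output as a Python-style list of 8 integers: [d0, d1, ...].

Element change: A[7] 16 -> 6, delta = -10
For k < 7: P[k] unchanged, delta_P[k] = 0
For k >= 7: P[k] shifts by exactly -10
Delta array: [0, 0, 0, 0, 0, 0, 0, -10]

Answer: [0, 0, 0, 0, 0, 0, 0, -10]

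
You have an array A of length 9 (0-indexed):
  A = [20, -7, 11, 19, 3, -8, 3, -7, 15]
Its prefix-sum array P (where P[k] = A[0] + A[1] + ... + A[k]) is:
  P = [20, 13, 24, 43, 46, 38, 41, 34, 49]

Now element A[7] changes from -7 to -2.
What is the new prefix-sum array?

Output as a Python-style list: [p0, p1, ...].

Answer: [20, 13, 24, 43, 46, 38, 41, 39, 54]

Derivation:
Change: A[7] -7 -> -2, delta = 5
P[k] for k < 7: unchanged (A[7] not included)
P[k] for k >= 7: shift by delta = 5
  P[0] = 20 + 0 = 20
  P[1] = 13 + 0 = 13
  P[2] = 24 + 0 = 24
  P[3] = 43 + 0 = 43
  P[4] = 46 + 0 = 46
  P[5] = 38 + 0 = 38
  P[6] = 41 + 0 = 41
  P[7] = 34 + 5 = 39
  P[8] = 49 + 5 = 54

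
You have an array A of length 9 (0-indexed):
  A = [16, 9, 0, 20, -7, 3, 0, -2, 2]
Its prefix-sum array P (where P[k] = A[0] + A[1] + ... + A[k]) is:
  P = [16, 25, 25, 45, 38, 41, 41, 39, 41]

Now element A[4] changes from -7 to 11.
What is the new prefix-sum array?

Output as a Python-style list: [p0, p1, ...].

Answer: [16, 25, 25, 45, 56, 59, 59, 57, 59]

Derivation:
Change: A[4] -7 -> 11, delta = 18
P[k] for k < 4: unchanged (A[4] not included)
P[k] for k >= 4: shift by delta = 18
  P[0] = 16 + 0 = 16
  P[1] = 25 + 0 = 25
  P[2] = 25 + 0 = 25
  P[3] = 45 + 0 = 45
  P[4] = 38 + 18 = 56
  P[5] = 41 + 18 = 59
  P[6] = 41 + 18 = 59
  P[7] = 39 + 18 = 57
  P[8] = 41 + 18 = 59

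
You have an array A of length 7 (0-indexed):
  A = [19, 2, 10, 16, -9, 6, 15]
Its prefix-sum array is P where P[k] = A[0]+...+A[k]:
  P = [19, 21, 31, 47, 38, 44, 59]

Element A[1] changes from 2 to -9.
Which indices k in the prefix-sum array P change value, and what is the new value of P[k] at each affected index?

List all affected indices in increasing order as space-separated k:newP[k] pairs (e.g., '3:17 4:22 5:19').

P[k] = A[0] + ... + A[k]
P[k] includes A[1] iff k >= 1
Affected indices: 1, 2, ..., 6; delta = -11
  P[1]: 21 + -11 = 10
  P[2]: 31 + -11 = 20
  P[3]: 47 + -11 = 36
  P[4]: 38 + -11 = 27
  P[5]: 44 + -11 = 33
  P[6]: 59 + -11 = 48

Answer: 1:10 2:20 3:36 4:27 5:33 6:48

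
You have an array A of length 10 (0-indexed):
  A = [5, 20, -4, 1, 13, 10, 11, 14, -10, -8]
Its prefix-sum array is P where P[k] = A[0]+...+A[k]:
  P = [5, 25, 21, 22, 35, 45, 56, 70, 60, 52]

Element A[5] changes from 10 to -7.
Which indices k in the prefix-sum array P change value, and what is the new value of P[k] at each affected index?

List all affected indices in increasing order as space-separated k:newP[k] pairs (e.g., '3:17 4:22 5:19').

Answer: 5:28 6:39 7:53 8:43 9:35

Derivation:
P[k] = A[0] + ... + A[k]
P[k] includes A[5] iff k >= 5
Affected indices: 5, 6, ..., 9; delta = -17
  P[5]: 45 + -17 = 28
  P[6]: 56 + -17 = 39
  P[7]: 70 + -17 = 53
  P[8]: 60 + -17 = 43
  P[9]: 52 + -17 = 35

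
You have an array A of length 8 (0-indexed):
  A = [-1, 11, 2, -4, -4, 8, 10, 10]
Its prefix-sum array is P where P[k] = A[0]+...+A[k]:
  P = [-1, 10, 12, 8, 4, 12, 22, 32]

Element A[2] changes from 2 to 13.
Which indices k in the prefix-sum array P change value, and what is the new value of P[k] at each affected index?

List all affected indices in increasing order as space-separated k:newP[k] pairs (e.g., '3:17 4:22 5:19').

P[k] = A[0] + ... + A[k]
P[k] includes A[2] iff k >= 2
Affected indices: 2, 3, ..., 7; delta = 11
  P[2]: 12 + 11 = 23
  P[3]: 8 + 11 = 19
  P[4]: 4 + 11 = 15
  P[5]: 12 + 11 = 23
  P[6]: 22 + 11 = 33
  P[7]: 32 + 11 = 43

Answer: 2:23 3:19 4:15 5:23 6:33 7:43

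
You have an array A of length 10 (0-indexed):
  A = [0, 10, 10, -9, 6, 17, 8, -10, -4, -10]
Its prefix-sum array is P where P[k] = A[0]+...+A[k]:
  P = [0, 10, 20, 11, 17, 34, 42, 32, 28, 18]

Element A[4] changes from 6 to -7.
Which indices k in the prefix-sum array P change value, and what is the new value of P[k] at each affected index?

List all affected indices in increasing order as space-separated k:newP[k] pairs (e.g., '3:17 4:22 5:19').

P[k] = A[0] + ... + A[k]
P[k] includes A[4] iff k >= 4
Affected indices: 4, 5, ..., 9; delta = -13
  P[4]: 17 + -13 = 4
  P[5]: 34 + -13 = 21
  P[6]: 42 + -13 = 29
  P[7]: 32 + -13 = 19
  P[8]: 28 + -13 = 15
  P[9]: 18 + -13 = 5

Answer: 4:4 5:21 6:29 7:19 8:15 9:5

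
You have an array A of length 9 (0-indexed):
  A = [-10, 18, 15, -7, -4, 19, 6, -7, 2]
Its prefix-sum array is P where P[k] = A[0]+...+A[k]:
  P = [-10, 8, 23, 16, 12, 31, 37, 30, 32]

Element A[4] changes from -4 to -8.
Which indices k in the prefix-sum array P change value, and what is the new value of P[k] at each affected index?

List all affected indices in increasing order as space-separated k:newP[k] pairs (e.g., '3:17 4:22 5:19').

Answer: 4:8 5:27 6:33 7:26 8:28

Derivation:
P[k] = A[0] + ... + A[k]
P[k] includes A[4] iff k >= 4
Affected indices: 4, 5, ..., 8; delta = -4
  P[4]: 12 + -4 = 8
  P[5]: 31 + -4 = 27
  P[6]: 37 + -4 = 33
  P[7]: 30 + -4 = 26
  P[8]: 32 + -4 = 28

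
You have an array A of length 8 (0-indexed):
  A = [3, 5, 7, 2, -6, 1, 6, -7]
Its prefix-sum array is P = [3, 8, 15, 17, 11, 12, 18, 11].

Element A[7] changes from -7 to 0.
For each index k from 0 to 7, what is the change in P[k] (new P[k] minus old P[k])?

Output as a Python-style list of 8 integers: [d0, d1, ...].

Element change: A[7] -7 -> 0, delta = 7
For k < 7: P[k] unchanged, delta_P[k] = 0
For k >= 7: P[k] shifts by exactly 7
Delta array: [0, 0, 0, 0, 0, 0, 0, 7]

Answer: [0, 0, 0, 0, 0, 0, 0, 7]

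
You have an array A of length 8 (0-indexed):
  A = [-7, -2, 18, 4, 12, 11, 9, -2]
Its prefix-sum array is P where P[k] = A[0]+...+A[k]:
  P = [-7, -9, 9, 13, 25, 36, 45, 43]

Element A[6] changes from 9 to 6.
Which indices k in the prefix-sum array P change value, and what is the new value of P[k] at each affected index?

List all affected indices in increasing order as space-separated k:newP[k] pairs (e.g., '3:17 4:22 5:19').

P[k] = A[0] + ... + A[k]
P[k] includes A[6] iff k >= 6
Affected indices: 6, 7, ..., 7; delta = -3
  P[6]: 45 + -3 = 42
  P[7]: 43 + -3 = 40

Answer: 6:42 7:40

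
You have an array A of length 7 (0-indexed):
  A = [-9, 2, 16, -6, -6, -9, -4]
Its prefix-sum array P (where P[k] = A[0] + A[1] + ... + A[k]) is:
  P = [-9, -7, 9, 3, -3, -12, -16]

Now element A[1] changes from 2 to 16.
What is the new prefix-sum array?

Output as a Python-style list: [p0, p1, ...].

Answer: [-9, 7, 23, 17, 11, 2, -2]

Derivation:
Change: A[1] 2 -> 16, delta = 14
P[k] for k < 1: unchanged (A[1] not included)
P[k] for k >= 1: shift by delta = 14
  P[0] = -9 + 0 = -9
  P[1] = -7 + 14 = 7
  P[2] = 9 + 14 = 23
  P[3] = 3 + 14 = 17
  P[4] = -3 + 14 = 11
  P[5] = -12 + 14 = 2
  P[6] = -16 + 14 = -2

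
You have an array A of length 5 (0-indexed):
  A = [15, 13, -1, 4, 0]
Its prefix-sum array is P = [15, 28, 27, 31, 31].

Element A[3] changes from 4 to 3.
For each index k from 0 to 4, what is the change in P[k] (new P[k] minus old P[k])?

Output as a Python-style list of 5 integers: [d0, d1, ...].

Answer: [0, 0, 0, -1, -1]

Derivation:
Element change: A[3] 4 -> 3, delta = -1
For k < 3: P[k] unchanged, delta_P[k] = 0
For k >= 3: P[k] shifts by exactly -1
Delta array: [0, 0, 0, -1, -1]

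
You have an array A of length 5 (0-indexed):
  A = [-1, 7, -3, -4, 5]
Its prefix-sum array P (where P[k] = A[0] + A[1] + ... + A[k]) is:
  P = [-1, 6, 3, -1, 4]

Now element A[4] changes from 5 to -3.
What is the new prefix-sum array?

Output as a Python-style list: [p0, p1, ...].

Change: A[4] 5 -> -3, delta = -8
P[k] for k < 4: unchanged (A[4] not included)
P[k] for k >= 4: shift by delta = -8
  P[0] = -1 + 0 = -1
  P[1] = 6 + 0 = 6
  P[2] = 3 + 0 = 3
  P[3] = -1 + 0 = -1
  P[4] = 4 + -8 = -4

Answer: [-1, 6, 3, -1, -4]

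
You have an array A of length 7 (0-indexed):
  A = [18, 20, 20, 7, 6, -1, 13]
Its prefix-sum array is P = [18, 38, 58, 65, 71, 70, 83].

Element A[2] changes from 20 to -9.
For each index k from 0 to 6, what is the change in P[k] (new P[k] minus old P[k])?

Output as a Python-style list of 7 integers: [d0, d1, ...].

Element change: A[2] 20 -> -9, delta = -29
For k < 2: P[k] unchanged, delta_P[k] = 0
For k >= 2: P[k] shifts by exactly -29
Delta array: [0, 0, -29, -29, -29, -29, -29]

Answer: [0, 0, -29, -29, -29, -29, -29]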